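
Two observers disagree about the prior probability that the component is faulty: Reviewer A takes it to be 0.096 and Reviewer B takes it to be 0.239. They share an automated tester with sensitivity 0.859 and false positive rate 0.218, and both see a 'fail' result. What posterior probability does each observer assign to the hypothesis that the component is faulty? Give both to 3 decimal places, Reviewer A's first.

Reviewer A: 0.295; Reviewer B: 0.553

The likelihood ratio for a 'fail' result is 0.859/0.218 = 3.9404.
Reviewer A: prior odds 0.096/0.904 = 0.10619; posterior odds 0.41845; posterior probability 0.295.
Reviewer B: prior odds 0.239/0.761 = 0.31406; posterior odds 1.2375; posterior probability 0.553.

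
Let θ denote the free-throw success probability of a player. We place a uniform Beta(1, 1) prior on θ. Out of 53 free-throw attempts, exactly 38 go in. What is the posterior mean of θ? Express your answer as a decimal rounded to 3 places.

Observing 38 successes and 15 failures updates Beta(1, 1) by adding the success and failure counts to the two shape parameters: α = 1+38 = 39, β = 1+15 = 16.
E[θ | data] = 39/(39+16) = 0.709.

Posterior mean ≈ 0.709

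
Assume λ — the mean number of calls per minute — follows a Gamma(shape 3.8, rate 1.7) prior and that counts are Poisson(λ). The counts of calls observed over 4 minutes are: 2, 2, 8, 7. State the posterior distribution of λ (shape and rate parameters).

Total count ∑xᵢ = 19 over n = 4 minutes.
Gamma is conjugate to the Poisson likelihood: posterior is Gamma(shape = 3.8+19 = 22.8, rate = 1.7+4 = 5.7).

Posterior: Gamma(shape=22.8, rate=5.7)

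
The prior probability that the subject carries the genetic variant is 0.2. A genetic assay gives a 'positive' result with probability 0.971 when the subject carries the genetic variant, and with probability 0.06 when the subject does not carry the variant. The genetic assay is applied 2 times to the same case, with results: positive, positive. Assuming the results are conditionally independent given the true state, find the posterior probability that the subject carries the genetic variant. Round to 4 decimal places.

Posterior P(H) ≈ 0.9850

With H the event that the subject carries the genetic variant, the joint likelihood of the observed sequence is P(data|H) = 0.971·0.971 = 0.94284 and P(data|¬H) = 0.06·0.06 = 0.0036000.
Bayes: P(H|data) = 0.2·0.94284 / (0.2·0.94284 + 0.8·0.0036000) = 0.18857/0.19145 = 0.9850.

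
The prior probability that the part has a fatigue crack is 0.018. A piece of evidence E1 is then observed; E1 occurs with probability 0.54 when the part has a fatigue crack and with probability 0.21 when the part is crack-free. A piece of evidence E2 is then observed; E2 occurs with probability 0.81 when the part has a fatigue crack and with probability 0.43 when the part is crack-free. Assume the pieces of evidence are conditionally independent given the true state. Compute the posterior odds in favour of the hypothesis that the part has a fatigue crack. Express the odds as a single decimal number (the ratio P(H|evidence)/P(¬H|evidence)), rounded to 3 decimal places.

Posterior odds ≈ 0.089

Prior odds = 0.018/(1−0.018) = 0.018330.
Likelihood ratio for E1 = 0.54/0.21 = 2.5714.
Likelihood ratio for E2 = 0.81/0.43 = 1.8837.
Posterior odds = prior odds × LR₁ × LR₂ = 0.088788.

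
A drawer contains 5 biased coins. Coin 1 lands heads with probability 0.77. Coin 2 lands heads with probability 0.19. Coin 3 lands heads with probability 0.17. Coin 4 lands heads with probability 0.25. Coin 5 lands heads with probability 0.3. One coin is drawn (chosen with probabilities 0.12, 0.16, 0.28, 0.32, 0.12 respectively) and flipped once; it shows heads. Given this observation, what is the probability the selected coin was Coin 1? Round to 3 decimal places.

P(heads|C1) = 0.77; P(heads|C2) = 0.19; P(heads|C3) = 0.17; P(heads|C4) = 0.25; P(heads|C5) = 0.3.
Prior × likelihood for each source: 0.12·0.77=0.09240, 0.16·0.19=0.03040, 0.28·0.17=0.04760, 0.32·0.25=0.08000, 0.12·0.3=0.03600. Summing gives P(heads) = 0.28640.
P(Coin 1 | heads) = 0.09240 / 0.28640 = 0.323.

Posterior probability ≈ 0.323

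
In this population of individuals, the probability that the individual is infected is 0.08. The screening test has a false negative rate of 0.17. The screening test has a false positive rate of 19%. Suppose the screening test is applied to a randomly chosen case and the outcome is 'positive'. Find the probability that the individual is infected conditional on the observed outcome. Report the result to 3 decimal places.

P(H | E) ≈ 0.275

Write H for 'the individual is infected'. Prior odds H:¬H = 0.08/0.92 = 0.086957. For the 'positive' outcome, the likelihood ratio is 0.83/0.19 = 4.3684.
Posterior odds = 0.086957 × 4.3684 = 0.37986, so P(H|E) = 0.37986/(1+0.37986) = 0.275.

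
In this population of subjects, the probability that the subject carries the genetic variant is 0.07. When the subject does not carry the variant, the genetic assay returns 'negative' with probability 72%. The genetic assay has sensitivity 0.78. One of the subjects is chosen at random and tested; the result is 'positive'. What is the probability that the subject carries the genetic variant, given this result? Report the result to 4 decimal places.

Let H be the event that the subject carries the genetic variant. P(H) = 0.07, so P(¬H) = 0.93. With E the 'positive' result, P(E|H) = 0.78 and P(E|¬H) = 0.28.
P(E) = 0.78·0.07 + 0.28·0.93 = 0.054600 + 0.26040 = 0.31500.
By Bayes' theorem, P(H|E) = 0.054600 / 0.31500 = 0.1733.

P(H | E) ≈ 0.1733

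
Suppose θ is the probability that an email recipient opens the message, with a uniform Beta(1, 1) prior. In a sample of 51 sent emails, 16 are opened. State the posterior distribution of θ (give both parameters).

Posterior: Beta(17, 36)

Observing 16 successes and 35 failures updates Beta(1, 1) by adding the success and failure counts to the two shape parameters: α = 1+16 = 17, β = 1+35 = 36.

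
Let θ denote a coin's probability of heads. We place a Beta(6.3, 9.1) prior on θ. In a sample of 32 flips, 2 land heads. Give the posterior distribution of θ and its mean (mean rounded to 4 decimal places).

Posterior: Beta(8.3, 39.1); mean ≈ 0.1751

The binomial likelihood is conjugate to the Beta prior: with 2 successes and 30 failures, the posterior is Beta(6.3+2, 9.1+30) = Beta(8.3, 39.1).
E[θ | data] = 8.3/(8.3+39.1) = 0.1751.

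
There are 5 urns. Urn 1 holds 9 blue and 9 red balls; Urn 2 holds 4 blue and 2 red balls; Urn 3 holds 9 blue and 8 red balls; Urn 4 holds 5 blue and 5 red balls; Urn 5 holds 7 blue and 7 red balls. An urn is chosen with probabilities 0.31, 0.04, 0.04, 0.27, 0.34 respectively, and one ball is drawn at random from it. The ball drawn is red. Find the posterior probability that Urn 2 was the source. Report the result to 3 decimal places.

P(red|Urn 1) = 0.5; P(red|Urn 2) = 0.3333; P(red|Urn 3) = 0.4706; P(red|Urn 4) = 0.5; P(red|Urn 5) = 0.5.
Prior × likelihood for each source: 0.31·0.5=0.1550, 0.04·0.3333=0.01333, 0.04·0.4706=0.01882, 0.27·0.5=0.1350, 0.34·0.5=0.1700. Summing gives P(red) = 0.49216.
P(Urn 2 | red) = 0.01333 / 0.49216 = 0.027.

Posterior probability ≈ 0.027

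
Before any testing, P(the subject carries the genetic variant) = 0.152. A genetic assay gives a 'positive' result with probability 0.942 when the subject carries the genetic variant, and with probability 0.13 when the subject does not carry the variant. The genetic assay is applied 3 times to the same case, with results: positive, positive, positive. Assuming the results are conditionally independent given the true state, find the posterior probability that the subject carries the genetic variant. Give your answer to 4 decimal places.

With H the event that the subject carries the genetic variant, the joint likelihood of the observed sequence is P(data|H) = 0.942·0.942·0.942 = 0.83590 and P(data|¬H) = 0.13·0.13·0.13 = 0.0021970.
Bayes: P(H|data) = 0.152·0.83590 / (0.152·0.83590 + 0.848·0.0021970) = 0.12706/0.12892 = 0.9855.

Posterior P(H) ≈ 0.9855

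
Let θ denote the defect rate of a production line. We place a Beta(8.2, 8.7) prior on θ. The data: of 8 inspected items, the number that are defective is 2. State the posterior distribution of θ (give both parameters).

The binomial likelihood is conjugate to the Beta prior: with 2 successes and 6 failures, the posterior is Beta(8.2+2, 8.7+6) = Beta(10.2, 14.7).

Posterior: Beta(10.2, 14.7)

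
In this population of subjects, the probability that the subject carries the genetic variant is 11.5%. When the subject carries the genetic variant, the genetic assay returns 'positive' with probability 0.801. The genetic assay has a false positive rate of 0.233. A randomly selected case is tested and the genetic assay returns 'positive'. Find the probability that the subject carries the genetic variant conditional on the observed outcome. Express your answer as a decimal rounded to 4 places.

P(H | E) ≈ 0.3088

Write H for 'the subject carries the genetic variant'. Prior odds H:¬H = 0.115/0.885 = 0.12994. For the 'positive' outcome, the likelihood ratio is 0.801/0.233 = 3.4378.
Posterior odds = 0.12994 × 3.4378 = 0.44672, so P(H|E) = 0.44672/(1+0.44672) = 0.3088.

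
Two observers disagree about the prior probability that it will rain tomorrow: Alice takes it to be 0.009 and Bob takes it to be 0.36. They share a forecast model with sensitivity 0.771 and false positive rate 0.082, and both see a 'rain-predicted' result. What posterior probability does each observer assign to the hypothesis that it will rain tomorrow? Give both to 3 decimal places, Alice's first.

Alice: 0.079; Bob: 0.841

P('+'|H) = 0.771, P('+'|¬H) = 0.082.
Alice: numerator 0.771·0.009 = 0.0069390; evidence = 0.0069390+0.082·0.991 = 0.088201; posterior = 0.079.
Bob: numerator 0.771·0.36 = 0.27756; evidence = 0.27756+0.082·0.64 = 0.33004; posterior = 0.841.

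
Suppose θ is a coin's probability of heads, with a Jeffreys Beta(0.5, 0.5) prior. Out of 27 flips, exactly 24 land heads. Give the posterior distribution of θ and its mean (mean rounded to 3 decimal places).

Posterior: Beta(24.5, 3.5); mean ≈ 0.875

Observing 24 successes and 3 failures updates Beta(0.5, 0.5) by adding the success and failure counts to the two shape parameters: α = 0.5+24 = 24.5, β = 0.5+3 = 3.5.
Posterior mean = α/(α+β) = 24.5/28 = 0.875.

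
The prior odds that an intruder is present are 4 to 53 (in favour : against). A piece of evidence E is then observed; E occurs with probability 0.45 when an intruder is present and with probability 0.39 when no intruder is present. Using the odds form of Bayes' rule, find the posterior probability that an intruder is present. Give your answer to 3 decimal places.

Posterior probability ≈ 0.080

Prior odds = 4/53 = 0.075472. In log-odds, ln(0.075472) = -2.5840.
Add log likelihood ratio: ln(1.1538) = 0.14310.
Posterior log-odds = -2.4409, so posterior odds = exp(-2.4409) = 0.087083. Converting, P(H|E) = 0.087083/1.0871 = 0.080.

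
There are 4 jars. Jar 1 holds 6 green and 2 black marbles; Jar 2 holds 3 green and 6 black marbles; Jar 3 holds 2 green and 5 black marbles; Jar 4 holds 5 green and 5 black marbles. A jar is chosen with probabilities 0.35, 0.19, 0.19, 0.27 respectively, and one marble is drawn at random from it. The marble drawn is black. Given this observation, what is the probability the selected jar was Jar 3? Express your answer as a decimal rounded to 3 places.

Posterior probability ≈ 0.280

P(black|Jar 1) = 0.25; P(black|Jar 2) = 0.6667; P(black|Jar 3) = 0.7143; P(black|Jar 4) = 0.5.
Prior × likelihood for each source: 0.35·0.25=0.08750, 0.19·0.6667=0.1267, 0.19·0.7143=0.1357, 0.27·0.5=0.1350. Summing gives P(black) = 0.48488.
P(Jar 3 | black) = 0.1357 / 0.48488 = 0.280.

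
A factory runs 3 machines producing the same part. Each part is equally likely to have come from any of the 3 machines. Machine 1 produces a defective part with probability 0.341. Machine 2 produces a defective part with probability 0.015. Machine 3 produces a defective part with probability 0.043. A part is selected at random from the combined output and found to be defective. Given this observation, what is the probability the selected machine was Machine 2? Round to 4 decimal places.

Posterior probability ≈ 0.0376

Tabulate prior·likelihood by source: [1] prior 0.333333, lik 0.341, product 0.1137; [2] prior 0.333333, lik 0.015, product 0.005000; [3] prior 0.333333, lik 0.043, product 0.01433.
Normalizing constant = 0.13300; the posterior for Machine 2 is its product over the sum, 0.005000/0.13300 = 0.0376.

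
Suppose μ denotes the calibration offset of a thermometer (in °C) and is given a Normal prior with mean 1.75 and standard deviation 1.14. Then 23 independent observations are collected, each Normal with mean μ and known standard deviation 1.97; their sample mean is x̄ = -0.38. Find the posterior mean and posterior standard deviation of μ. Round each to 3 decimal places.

With known σ, the Normal prior is conjugate. Weight on the data is w = (n/σ²)/(n/σ² + 1/τ₀²) = 5.92646/(5.92646+0.769468) = 0.88508.
Posterior mean = w·x̄ + (1−w)·μ₀ = 0.88508·-0.38 + 0.11492·1.75 = -0.135. Posterior variance = 1/(5.92646+0.769468) = 0.149344, so SD = 0.386.

Posterior mean ≈ -0.135; posterior SD ≈ 0.386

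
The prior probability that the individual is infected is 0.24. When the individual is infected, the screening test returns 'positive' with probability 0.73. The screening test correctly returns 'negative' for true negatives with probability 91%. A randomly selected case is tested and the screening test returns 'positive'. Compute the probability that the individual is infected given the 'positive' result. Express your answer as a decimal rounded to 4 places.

P(H | E) ≈ 0.7192

Write H for 'the individual is infected'. Prior odds H:¬H = 0.24/0.76 = 0.31579. For the 'positive' outcome, the likelihood ratio is 0.73/0.09 = 8.1111.
Posterior odds = 0.31579 × 8.1111 = 2.5614, so P(H|E) = 2.5614/(1+2.5614) = 0.7192.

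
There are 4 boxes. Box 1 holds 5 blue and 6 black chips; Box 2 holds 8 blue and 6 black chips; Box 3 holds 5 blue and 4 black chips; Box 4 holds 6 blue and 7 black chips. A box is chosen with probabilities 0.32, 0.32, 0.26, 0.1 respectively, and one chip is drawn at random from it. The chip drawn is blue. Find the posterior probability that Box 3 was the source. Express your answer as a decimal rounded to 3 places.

P(blue|Box 1) = 0.4545; P(blue|Box 2) = 0.5714; P(blue|Box 3) = 0.5556; P(blue|Box 4) = 0.4615.
Prior × likelihood for each source: 0.32·0.4545=0.1455, 0.32·0.5714=0.1829, 0.26·0.5556=0.1444, 0.1·0.4615=0.04615. Summing gives P(blue) = 0.51891.
P(Box 3 | blue) = 0.1444 / 0.51891 = 0.278.

Posterior probability ≈ 0.278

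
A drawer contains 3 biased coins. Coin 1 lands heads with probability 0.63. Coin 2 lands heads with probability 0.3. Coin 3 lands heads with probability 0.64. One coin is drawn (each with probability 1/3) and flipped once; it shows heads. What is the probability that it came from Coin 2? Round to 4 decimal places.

P(heads|C1) = 0.63; P(heads|C2) = 0.3; P(heads|C3) = 0.64.
Prior × likelihood for each source: 0.333333·0.63=0.2100, 0.333333·0.3=0.1000, 0.333333·0.64=0.2133. Summing gives P(heads) = 0.52333.
P(Coin 2 | heads) = 0.1000 / 0.52333 = 0.1911.

Posterior probability ≈ 0.1911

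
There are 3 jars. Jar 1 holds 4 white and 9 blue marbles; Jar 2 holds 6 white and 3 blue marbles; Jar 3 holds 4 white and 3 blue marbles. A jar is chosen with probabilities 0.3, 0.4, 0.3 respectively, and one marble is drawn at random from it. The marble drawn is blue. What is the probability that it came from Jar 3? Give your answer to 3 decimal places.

Posterior probability ≈ 0.274

P(blue|Jar 1) = 0.6923; P(blue|Jar 2) = 0.3333; P(blue|Jar 3) = 0.4286.
Prior × likelihood for each source: 0.3·0.6923=0.2077, 0.4·0.3333=0.1333, 0.3·0.4286=0.1286. Summing gives P(blue) = 0.46960.
P(Jar 3 | blue) = 0.1286 / 0.46960 = 0.274.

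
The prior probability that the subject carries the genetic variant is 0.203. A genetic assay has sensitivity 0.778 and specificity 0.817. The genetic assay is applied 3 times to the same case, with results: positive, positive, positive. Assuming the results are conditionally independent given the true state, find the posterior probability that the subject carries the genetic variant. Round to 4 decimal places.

With H the event that the subject carries the genetic variant, the joint likelihood of the observed sequence is P(data|H) = 0.778·0.778·0.778 = 0.47091 and P(data|¬H) = 0.183·0.183·0.183 = 0.0061285.
Bayes: P(H|data) = 0.203·0.47091 / (0.203·0.47091 + 0.797·0.0061285) = 0.095595/0.10048 = 0.9514.

Posterior P(H) ≈ 0.9514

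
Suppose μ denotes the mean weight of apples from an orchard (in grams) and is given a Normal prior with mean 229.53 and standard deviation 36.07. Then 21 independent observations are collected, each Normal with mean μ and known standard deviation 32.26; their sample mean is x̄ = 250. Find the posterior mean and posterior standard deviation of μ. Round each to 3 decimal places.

Prior precision 1/τ₀² = 1/36.07² = 0.00076861; data precision n/σ² = 21/32.26² = 0.0201786.
Posterior precision = 0.00076861 + 0.0201786 = 0.0209472, giving posterior SD = 1/√0.0209472 = 6.909.
Posterior mean = (0.00076861·229.53 + 0.0201786·250) / 0.0209472 = 249.249.

Posterior mean ≈ 249.249; posterior SD ≈ 6.909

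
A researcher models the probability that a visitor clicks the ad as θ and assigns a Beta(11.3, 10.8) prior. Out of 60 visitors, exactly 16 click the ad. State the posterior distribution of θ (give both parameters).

Observing 16 successes and 44 failures updates Beta(11.3, 10.8) by adding the success and failure counts to the two shape parameters: α = 11.3+16 = 27.3, β = 10.8+44 = 54.8.

Posterior: Beta(27.3, 54.8)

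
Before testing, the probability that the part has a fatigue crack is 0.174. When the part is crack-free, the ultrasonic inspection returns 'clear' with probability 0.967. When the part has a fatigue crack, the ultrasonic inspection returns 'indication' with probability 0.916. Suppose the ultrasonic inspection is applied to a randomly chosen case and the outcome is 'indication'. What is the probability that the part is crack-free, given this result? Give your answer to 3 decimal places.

P(¬H | E) ≈ 0.146

Let H be the event that the part has a fatigue crack. P(H) = 0.174, so P(¬H) = 0.826. With E the 'indication' result, P(E|H) = 0.916 and P(E|¬H) = 0.033.
P(E) = 0.916·0.174 + 0.033·0.826 = 0.15938 + 0.027258 = 0.18664.
By Bayes' theorem, P(H|E) = 0.15938 / 0.18664 = 0.854. Hence P(¬H|E) = 1 − 0.854 = 0.146.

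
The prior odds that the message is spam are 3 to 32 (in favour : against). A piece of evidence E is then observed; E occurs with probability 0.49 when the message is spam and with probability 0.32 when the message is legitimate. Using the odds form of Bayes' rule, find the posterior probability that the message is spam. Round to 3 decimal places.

Prior odds = 3/32 = 0.093750. In log-odds, ln(0.093750) = -2.3671.
Add log likelihood ratio: ln(1.5312) = 0.42608.
Posterior log-odds = -1.9410, so posterior odds = exp(-1.9410) = 0.14355. Converting, P(H|E) = 0.14355/1.1436 = 0.126.

Posterior probability ≈ 0.126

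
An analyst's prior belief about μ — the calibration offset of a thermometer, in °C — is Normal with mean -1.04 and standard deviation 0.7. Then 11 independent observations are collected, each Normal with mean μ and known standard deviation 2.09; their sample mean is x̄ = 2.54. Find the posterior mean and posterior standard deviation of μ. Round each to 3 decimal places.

Posterior mean ≈ 0.937; posterior SD ≈ 0.468

With known σ, the Normal prior is conjugate. Weight on the data is w = (n/σ²)/(n/σ² + 1/τ₀²) = 2.51826/(2.51826+2.04082) = 0.55236.
Posterior mean = w·x̄ + (1−w)·μ₀ = 0.55236·2.54 + 0.44764·-1.04 = 0.937. Posterior variance = 1/(2.51826+2.04082) = 0.219343, so SD = 0.468.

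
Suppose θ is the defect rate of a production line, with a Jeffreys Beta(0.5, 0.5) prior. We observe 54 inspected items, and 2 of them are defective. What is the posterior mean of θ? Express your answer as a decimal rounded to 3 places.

Posterior mean ≈ 0.045

The binomial likelihood is conjugate to the Beta prior: with 2 successes and 52 failures, the posterior is Beta(0.5+2, 0.5+52) = Beta(2.5, 52.5).
E[θ | data] = 2.5/(2.5+52.5) = 0.045.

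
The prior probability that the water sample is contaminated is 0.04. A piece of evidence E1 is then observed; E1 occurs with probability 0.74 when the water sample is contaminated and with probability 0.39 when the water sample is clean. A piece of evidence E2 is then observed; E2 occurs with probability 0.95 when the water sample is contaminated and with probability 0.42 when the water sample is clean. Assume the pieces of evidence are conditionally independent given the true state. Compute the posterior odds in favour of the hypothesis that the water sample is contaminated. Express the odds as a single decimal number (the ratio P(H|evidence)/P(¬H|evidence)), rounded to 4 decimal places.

Prior odds = 0.04/(1−0.04) = 0.041667.
Likelihood ratio for E1 = 0.74/0.39 = 1.8974.
Likelihood ratio for E2 = 0.95/0.42 = 2.2619.
Posterior odds = prior odds × LR₁ × LR₂ = 0.17883.

Posterior odds ≈ 0.1788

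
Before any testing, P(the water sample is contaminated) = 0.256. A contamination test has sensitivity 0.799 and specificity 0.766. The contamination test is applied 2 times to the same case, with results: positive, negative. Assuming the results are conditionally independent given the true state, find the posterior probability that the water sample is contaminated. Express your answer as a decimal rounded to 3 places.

Posterior P(H) ≈ 0.236

With H the event that the water sample is contaminated, the joint likelihood of the observed sequence is P(data|H) = 0.799·0.201 = 0.16060 and P(data|¬H) = 0.234·0.766 = 0.17924.
Bayes: P(H|data) = 0.256·0.16060 / (0.256·0.16060 + 0.744·0.17924) = 0.041113/0.17447 = 0.2356.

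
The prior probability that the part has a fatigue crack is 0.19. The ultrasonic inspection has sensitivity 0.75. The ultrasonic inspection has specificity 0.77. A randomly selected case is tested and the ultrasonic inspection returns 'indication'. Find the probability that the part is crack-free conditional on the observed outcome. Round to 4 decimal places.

P(¬H | E) ≈ 0.5666

Write H for 'the part has a fatigue crack'. Prior odds H:¬H = 0.19/0.81 = 0.23457. For the 'indication' outcome, the likelihood ratio is 0.75/0.23 = 3.2609.
Posterior odds = 0.23457 × 3.2609 = 0.76490, so P(H|E) = 0.76490/(1+0.76490) = 0.4334. Then P(¬H|E) = 1 − 0.4334 = 0.5666.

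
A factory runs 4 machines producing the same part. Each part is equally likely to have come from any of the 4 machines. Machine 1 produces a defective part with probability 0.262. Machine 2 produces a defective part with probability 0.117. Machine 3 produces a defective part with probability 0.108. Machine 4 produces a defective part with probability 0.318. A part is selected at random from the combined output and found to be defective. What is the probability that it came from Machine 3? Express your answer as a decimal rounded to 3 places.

Posterior probability ≈ 0.134

P(defective|M1) = 0.262; P(defective|M2) = 0.117; P(defective|M3) = 0.108; P(defective|M4) = 0.318.
Prior × likelihood for each source: 0.25·0.262=0.06550, 0.25·0.117=0.02925, 0.25·0.108=0.02700, 0.25·0.318=0.07950. Summing gives P(defective) = 0.20125.
P(Machine 3 | defective) = 0.02700 / 0.20125 = 0.134.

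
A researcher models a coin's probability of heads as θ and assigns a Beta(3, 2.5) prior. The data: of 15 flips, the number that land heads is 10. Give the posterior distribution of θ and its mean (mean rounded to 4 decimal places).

The binomial likelihood is conjugate to the Beta prior: with 10 successes and 5 failures, the posterior is Beta(3+10, 2.5+5) = Beta(13, 7.5).
E[θ | data] = 13/(13+7.5) = 0.6341.

Posterior: Beta(13, 7.5); mean ≈ 0.6341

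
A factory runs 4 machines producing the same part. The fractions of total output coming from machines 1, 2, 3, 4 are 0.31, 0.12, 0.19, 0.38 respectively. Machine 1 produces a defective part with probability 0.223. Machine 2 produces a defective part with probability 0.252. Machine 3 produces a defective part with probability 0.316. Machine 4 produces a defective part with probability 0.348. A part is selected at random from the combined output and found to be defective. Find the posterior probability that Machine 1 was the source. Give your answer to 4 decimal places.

Posterior probability ≈ 0.2370

Tabulate prior·likelihood by source: [1] prior 0.31, lik 0.223, product 0.06913; [2] prior 0.12, lik 0.252, product 0.03024; [3] prior 0.19, lik 0.316, product 0.06004; [4] prior 0.38, lik 0.348, product 0.1322.
Normalizing constant = 0.29165; the posterior for Machine 1 is its product over the sum, 0.06913/0.29165 = 0.2370.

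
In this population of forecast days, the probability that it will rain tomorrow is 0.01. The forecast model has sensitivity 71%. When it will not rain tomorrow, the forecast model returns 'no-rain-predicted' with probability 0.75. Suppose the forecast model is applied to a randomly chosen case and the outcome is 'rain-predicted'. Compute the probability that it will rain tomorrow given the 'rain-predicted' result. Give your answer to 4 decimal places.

P(H | E) ≈ 0.0279

Write H for 'it will rain tomorrow'. Prior odds H:¬H = 0.01/0.99 = 0.010101. For the 'rain-predicted' outcome, the likelihood ratio is 0.71/0.25 = 2.8400.
Posterior odds = 0.010101 × 2.8400 = 0.028687, so P(H|E) = 0.028687/(1+0.028687) = 0.0279.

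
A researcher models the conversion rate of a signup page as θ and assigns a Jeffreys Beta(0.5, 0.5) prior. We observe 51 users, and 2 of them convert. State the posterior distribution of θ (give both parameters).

Posterior: Beta(2.5, 49.5)

The binomial likelihood is conjugate to the Beta prior: with 2 successes and 49 failures, the posterior is Beta(0.5+2, 0.5+49) = Beta(2.5, 49.5).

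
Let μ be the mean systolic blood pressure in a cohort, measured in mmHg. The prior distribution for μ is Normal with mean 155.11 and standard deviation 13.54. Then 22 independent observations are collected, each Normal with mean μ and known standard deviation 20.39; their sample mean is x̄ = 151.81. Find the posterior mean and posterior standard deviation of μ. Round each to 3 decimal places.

Posterior mean ≈ 152.118; posterior SD ≈ 4.139

Prior precision 1/τ₀² = 1/13.54² = 0.00545460; data precision n/σ² = 22/20.39² = 0.0529161.
Posterior precision = 0.00545460 + 0.0529161 = 0.0583707, giving posterior SD = 1/√0.0583707 = 4.139.
Posterior mean = (0.00545460·155.11 + 0.0529161·151.81) / 0.0583707 = 152.118.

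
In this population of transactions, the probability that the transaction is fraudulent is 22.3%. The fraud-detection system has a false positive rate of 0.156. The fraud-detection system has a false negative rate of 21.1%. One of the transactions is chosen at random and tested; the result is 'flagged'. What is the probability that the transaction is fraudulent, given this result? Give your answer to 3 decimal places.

P(H | E) ≈ 0.592

Write H for 'the transaction is fraudulent'. Prior odds H:¬H = 0.223/0.777 = 0.28700. For the 'flagged' outcome, the likelihood ratio is 0.789/0.156 = 5.0577.
Posterior odds = 0.28700 × 5.0577 = 1.4516, so P(H|E) = 1.4516/(1+1.4516) = 0.592.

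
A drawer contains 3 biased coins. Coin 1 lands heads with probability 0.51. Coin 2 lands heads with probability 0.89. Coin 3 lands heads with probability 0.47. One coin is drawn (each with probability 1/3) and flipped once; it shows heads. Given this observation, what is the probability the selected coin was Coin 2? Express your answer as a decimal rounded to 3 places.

P(heads|C1) = 0.51; P(heads|C2) = 0.89; P(heads|C3) = 0.47.
Prior × likelihood for each source: 0.333333·0.51=0.1700, 0.333333·0.89=0.2967, 0.333333·0.47=0.1567. Summing gives P(heads) = 0.62333.
P(Coin 2 | heads) = 0.2967 / 0.62333 = 0.476.

Posterior probability ≈ 0.476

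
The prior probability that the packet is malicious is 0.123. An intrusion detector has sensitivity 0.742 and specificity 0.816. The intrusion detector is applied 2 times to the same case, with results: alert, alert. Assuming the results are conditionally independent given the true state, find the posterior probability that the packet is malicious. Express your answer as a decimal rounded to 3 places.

Posterior P(H) ≈ 0.695

With H the event that the packet is malicious, the joint likelihood of the observed sequence is P(data|H) = 0.742·0.742 = 0.55056 and P(data|¬H) = 0.184·0.184 = 0.033856.
Bayes: P(H|data) = 0.123·0.55056 / (0.123·0.55056 + 0.877·0.033856) = 0.067719/0.097411 = 0.6952.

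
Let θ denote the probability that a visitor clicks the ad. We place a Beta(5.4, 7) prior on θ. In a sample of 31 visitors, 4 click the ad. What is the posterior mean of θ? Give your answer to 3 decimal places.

Posterior mean ≈ 0.217

The binomial likelihood is conjugate to the Beta prior: with 4 successes and 27 failures, the posterior is Beta(5.4+4, 7+27) = Beta(9.4, 34).
E[θ | data] = 9.4/(9.4+34) = 0.217.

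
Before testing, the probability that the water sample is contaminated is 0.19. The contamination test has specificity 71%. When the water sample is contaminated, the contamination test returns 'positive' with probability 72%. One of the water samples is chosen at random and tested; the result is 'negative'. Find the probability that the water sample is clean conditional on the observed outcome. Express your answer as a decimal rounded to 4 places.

Let H be the event that the water sample is contaminated. P(H) = 0.19, so P(¬H) = 0.81. With E the 'negative' result, P(E|H) = 0.28 and P(E|¬H) = 0.71.
P(E) = 0.28·0.19 + 0.71·0.81 = 0.053200 + 0.57510 = 0.62830.
By Bayes' theorem, P(H|E) = 0.053200 / 0.62830 = 0.0847. Hence P(¬H|E) = 1 − 0.0847 = 0.9153.

P(¬H | E) ≈ 0.9153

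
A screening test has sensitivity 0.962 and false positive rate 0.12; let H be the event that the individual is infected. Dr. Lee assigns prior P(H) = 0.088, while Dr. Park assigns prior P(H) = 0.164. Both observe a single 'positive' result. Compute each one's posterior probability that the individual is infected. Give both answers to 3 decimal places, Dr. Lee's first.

Dr. Lee: 0.436; Dr. Park: 0.611

The likelihood ratio for a 'positive' result is 0.962/0.12 = 8.0167.
Dr. Lee: prior odds 0.088/0.912 = 0.096491; posterior odds 0.77354; posterior probability 0.436.
Dr. Park: prior odds 0.164/0.836 = 0.19617; posterior odds 1.5726; posterior probability 0.611.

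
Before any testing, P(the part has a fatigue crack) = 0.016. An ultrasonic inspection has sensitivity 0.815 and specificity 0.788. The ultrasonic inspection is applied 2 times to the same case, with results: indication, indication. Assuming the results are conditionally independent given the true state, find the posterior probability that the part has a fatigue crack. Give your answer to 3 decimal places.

With H the event that the part has a fatigue crack, the joint likelihood of the observed sequence is P(data|H) = 0.815·0.815 = 0.66422 and P(data|¬H) = 0.212·0.212 = 0.044944.
Bayes: P(H|data) = 0.016·0.66422 / (0.016·0.66422 + 0.984·0.044944) = 0.010628/0.054852 = 0.1937.

Posterior P(H) ≈ 0.194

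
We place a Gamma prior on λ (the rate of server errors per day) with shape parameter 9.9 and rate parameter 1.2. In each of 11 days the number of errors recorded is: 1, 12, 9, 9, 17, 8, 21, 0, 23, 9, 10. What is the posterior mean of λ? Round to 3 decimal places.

Posterior mean ≈ 10.566

The Poisson likelihood adds the total count to the shape and the number of exposure periods to the rate. Here ∑xᵢ = 119 and n = 11, so shape 9.9→128.9 and rate 1.2→12.2.
Posterior mean = shape/rate = 128.9/12.2 = 10.566.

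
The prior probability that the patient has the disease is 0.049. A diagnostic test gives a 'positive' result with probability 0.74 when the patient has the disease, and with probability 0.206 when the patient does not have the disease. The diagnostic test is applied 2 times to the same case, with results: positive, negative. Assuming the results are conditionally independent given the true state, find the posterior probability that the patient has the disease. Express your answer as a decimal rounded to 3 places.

Posterior P(H) ≈ 0.057

With H the event that the patient has the disease, the joint likelihood of the observed sequence is P(data|H) = 0.74·0.26 = 0.19240 and P(data|¬H) = 0.206·0.794 = 0.16356.
Bayes: P(H|data) = 0.049·0.19240 / (0.049·0.19240 + 0.951·0.16356) = 0.0094276/0.16498 = 0.0571.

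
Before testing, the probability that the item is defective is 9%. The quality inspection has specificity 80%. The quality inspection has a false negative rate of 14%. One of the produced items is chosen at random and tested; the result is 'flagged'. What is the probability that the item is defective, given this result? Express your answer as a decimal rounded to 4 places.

P(H | E) ≈ 0.2984

Let H be the event that the item is defective. P(H) = 0.09, so P(¬H) = 0.91. With E the 'flagged' result, P(E|H) = 0.86 and P(E|¬H) = 0.2.
P(E) = 0.86·0.09 + 0.2·0.91 = 0.077400 + 0.18200 = 0.25940.
By Bayes' theorem, P(H|E) = 0.077400 / 0.25940 = 0.2984.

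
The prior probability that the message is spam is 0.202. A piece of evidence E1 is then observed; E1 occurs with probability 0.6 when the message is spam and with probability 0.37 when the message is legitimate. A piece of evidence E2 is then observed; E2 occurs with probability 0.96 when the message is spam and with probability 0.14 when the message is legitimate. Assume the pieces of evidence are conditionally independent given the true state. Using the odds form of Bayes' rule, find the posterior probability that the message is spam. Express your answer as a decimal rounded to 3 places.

Posterior probability ≈ 0.738

Prior odds = 0.202/(1−0.202) = 0.25313. In log-odds, ln(0.25313) = -1.3738.
Add log likelihood ratios: ln(1.6216) + ln(6.8571) = 2.4087.
Posterior log-odds = 1.0349, so posterior odds = exp(1.0349) = 2.8148. Converting, P(H|E) = 2.8148/3.8148 = 0.738.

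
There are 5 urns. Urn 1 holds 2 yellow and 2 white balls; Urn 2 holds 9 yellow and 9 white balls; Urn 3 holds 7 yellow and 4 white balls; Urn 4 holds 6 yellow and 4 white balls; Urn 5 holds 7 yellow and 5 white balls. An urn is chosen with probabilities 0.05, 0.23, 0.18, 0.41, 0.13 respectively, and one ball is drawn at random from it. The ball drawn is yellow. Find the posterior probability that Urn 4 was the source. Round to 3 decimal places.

Posterior probability ≈ 0.427

P(yellow|Urn 1) = 0.5; P(yellow|Urn 2) = 0.5; P(yellow|Urn 3) = 0.6364; P(yellow|Urn 4) = 0.6; P(yellow|Urn 5) = 0.5833.
Prior × likelihood for each source: 0.05·0.5=0.02500, 0.23·0.5=0.1150, 0.18·0.6364=0.1145, 0.41·0.6=0.2460, 0.13·0.5833=0.07583. Summing gives P(yellow) = 0.57638.
P(Urn 4 | yellow) = 0.2460 / 0.57638 = 0.427.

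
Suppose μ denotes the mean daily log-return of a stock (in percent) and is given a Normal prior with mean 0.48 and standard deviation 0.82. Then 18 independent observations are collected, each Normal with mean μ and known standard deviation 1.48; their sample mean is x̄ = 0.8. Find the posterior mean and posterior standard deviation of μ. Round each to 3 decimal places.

Posterior mean ≈ 0.751; posterior SD ≈ 0.321

Prior precision 1/τ₀² = 1/0.82² = 1.48721; data precision n/σ² = 18/1.48² = 8.21768.
Posterior precision = 1.48721 + 8.21768 = 9.70489, giving posterior SD = 1/√9.70489 = 0.321.
Posterior mean = (1.48721·0.48 + 8.21768·0.8) / 9.70489 = 0.751.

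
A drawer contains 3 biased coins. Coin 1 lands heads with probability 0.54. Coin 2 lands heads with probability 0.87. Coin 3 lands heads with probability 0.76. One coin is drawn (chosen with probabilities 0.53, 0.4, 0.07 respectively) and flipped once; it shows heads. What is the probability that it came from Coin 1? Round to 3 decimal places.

Posterior probability ≈ 0.416

Tabulate prior·likelihood by source: [1] prior 0.53, lik 0.54, product 0.2862; [2] prior 0.4, lik 0.87, product 0.3480; [3] prior 0.07, lik 0.76, product 0.05320.
Normalizing constant = 0.68740; the posterior for Coin 1 is its product over the sum, 0.2862/0.68740 = 0.416.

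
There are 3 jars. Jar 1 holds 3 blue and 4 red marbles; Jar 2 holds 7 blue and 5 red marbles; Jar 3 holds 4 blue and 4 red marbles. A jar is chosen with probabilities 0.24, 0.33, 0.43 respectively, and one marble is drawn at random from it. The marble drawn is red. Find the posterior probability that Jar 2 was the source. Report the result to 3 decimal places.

Tabulate prior·likelihood by source: [1] prior 0.24, lik 0.5714, product 0.1371; [2] prior 0.33, lik 0.4167, product 0.1375; [3] prior 0.43, lik 0.5, product 0.2150.
Normalizing constant = 0.48964; the posterior for Jar 2 is its product over the sum, 0.1375/0.48964 = 0.281.

Posterior probability ≈ 0.281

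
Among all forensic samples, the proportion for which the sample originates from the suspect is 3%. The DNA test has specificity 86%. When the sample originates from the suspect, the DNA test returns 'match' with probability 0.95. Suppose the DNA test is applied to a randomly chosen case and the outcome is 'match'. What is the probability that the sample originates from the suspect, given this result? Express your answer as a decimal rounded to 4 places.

P(H | E) ≈ 0.1735

Write H for 'the sample originates from the suspect'. Prior odds H:¬H = 0.03/0.97 = 0.030928. For the 'match' outcome, the likelihood ratio is 0.95/0.14 = 6.7857.
Posterior odds = 0.030928 × 6.7857 = 0.20987, so P(H|E) = 0.20987/(1+0.20987) = 0.1735.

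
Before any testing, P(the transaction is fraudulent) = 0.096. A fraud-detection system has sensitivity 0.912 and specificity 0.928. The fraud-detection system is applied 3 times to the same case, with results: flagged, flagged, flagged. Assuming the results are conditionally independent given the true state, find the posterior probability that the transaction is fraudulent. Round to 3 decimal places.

With H the event that the transaction is fraudulent, the joint likelihood of the observed sequence is P(data|H) = 0.912·0.912·0.912 = 0.75855 and P(data|¬H) = 0.072·0.072·0.072 = 0.00037325.
Bayes: P(H|data) = 0.096·0.75855 / (0.096·0.75855 + 0.904·0.00037325) = 0.072821/0.073158 = 0.9954.

Posterior P(H) ≈ 0.995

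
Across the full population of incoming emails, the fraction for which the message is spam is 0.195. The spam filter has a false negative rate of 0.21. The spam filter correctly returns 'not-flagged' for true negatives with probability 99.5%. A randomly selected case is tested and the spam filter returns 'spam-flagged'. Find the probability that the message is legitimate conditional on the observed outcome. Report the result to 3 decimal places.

Let H be the event that the message is spam. P(H) = 0.195, so P(¬H) = 0.805. With E the 'spam-flagged' result, P(E|H) = 0.79 and P(E|¬H) = 0.005.
P(E) = 0.79·0.195 + 0.005·0.805 = 0.15405 + 0.0040250 = 0.15808.
By Bayes' theorem, P(H|E) = 0.15405 / 0.15808 = 0.975. Hence P(¬H|E) = 1 − 0.975 = 0.025.

P(¬H | E) ≈ 0.025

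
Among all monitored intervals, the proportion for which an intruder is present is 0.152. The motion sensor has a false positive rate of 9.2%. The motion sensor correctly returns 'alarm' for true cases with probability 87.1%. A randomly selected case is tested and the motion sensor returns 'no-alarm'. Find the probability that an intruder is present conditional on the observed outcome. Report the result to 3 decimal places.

P(H | E) ≈ 0.025

Write H for 'an intruder is present'. Prior odds H:¬H = 0.152/0.848 = 0.17925. For the 'no-alarm' outcome, the likelihood ratio is 0.129/0.908 = 0.14207.
Posterior odds = 0.17925 × 0.14207 = 0.025465, so P(H|E) = 0.025465/(1+0.025465) = 0.025.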